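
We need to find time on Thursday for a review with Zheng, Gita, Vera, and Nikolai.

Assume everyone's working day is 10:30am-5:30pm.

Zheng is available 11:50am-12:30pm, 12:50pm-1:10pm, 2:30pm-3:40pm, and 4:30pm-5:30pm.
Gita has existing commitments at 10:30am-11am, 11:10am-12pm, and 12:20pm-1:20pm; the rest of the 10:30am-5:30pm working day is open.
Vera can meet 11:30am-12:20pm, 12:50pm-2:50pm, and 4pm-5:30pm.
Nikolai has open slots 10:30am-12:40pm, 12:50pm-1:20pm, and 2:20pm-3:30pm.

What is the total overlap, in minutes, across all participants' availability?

40 minutes

Gita free within 10:30–17:30: 11:00–11:10, 12:00–12:20, 13:20–17:30.
Zheng ∩ Gita: 12:00–12:20, 14:30–15:40, 16:30–17:30.
Zheng ∩ Gita ∩ Vera: 12:00–12:20, 14:30–14:50, 16:30–17:30.
Zheng ∩ Gita ∩ Vera ∩ Nikolai: 12:00–12:20, 14:30–14:50.
Total common minutes: 20 + 20 = 40.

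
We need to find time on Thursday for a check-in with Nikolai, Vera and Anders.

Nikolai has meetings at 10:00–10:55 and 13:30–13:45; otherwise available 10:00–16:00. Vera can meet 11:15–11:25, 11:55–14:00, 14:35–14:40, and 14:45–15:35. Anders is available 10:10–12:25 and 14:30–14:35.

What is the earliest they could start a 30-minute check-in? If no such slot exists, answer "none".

11:55

Nikolai free within 10:00–16:00: 10:55–13:30, 13:45–16:00.
Nikolai ∩ Vera: 11:15–11:25, 11:55–13:30, 13:45–14:00, 14:35–14:40, 14:45–15:35.
Nikolai ∩ Vera ∩ Anders: 11:15–11:25, 11:55–12:25.
Windows ≥ 30 min: 11:55–12:25.
Earliest such window starts at 11:55.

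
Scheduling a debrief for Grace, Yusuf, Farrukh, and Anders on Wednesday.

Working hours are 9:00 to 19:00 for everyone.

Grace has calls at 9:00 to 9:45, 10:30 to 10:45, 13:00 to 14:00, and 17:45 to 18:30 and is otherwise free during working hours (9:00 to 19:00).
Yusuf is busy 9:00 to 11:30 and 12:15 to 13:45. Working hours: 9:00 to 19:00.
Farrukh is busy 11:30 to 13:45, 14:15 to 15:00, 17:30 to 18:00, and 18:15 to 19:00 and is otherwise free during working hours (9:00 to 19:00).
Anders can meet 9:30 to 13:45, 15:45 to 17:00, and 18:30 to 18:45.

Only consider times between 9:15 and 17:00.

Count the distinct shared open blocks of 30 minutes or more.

1

Grace free within 09:00–19:00: 09:45–10:30, 10:45–13:00, 14:00–17:45, 18:30–19:00.
Yusuf free within 09:00–19:00: 11:30–12:15, 13:45–19:00.
Farrukh free within 09:00–19:00: 09:00–11:30, 13:45–14:15, 15:00–17:30, 18:00–18:15.
Grace ∩ Yusuf: 11:30–12:15, 14:00–17:45, 18:30–19:00.
Grace ∩ Yusuf ∩ Farrukh: 14:00–14:15, 15:00–17:30.
Grace ∩ Yusuf ∩ Farrukh ∩ Anders: 15:45–17:00.
Restricted to 09:15–17:00: 15:45–17:00.
Windows ≥ 30 min: 15:45–17:00.
That's 1 window.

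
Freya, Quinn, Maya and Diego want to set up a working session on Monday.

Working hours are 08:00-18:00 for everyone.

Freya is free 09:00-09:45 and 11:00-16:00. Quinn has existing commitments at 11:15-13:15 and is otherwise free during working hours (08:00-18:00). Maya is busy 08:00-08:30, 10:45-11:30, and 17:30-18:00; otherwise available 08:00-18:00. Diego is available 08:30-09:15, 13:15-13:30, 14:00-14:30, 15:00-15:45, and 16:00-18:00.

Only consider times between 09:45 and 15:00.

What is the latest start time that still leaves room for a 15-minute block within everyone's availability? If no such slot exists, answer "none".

Quinn free within 08:00–18:00: 08:00–11:15, 13:15–18:00.
Maya free within 08:00–18:00: 08:30–10:45, 11:30–17:30.
Freya ∩ Quinn: 09:00–09:45, 11:00–11:15, 13:15–16:00.
Freya ∩ Quinn ∩ Maya: 09:00–09:45, 13:15–16:00.
Freya ∩ Quinn ∩ Maya ∩ Diego: 09:00–09:15, 13:15–13:30, 14:00–14:30, 15:00–15:45.
Restricted to 09:45–15:00: 13:15–13:30, 14:00–14:30.
Windows ≥ 15 min: 13:15–13:30, 14:00–14:30.
Latest start in the last window 14:00–14:30 is 14:30 − 15 min = 14:15.

14:15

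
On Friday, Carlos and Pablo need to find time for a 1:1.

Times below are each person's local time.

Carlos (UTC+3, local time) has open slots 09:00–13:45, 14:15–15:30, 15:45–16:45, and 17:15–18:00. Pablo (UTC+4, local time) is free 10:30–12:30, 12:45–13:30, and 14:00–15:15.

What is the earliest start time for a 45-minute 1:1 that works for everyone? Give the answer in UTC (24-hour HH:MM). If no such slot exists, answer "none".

06:30

Carlos → UTC: 06:00–10:45, 11:15–12:30, 12:45–13:45, 14:15–15:00.
Pablo → UTC: 06:30–08:30, 08:45–09:30, 10:00–11:15.
Carlos ∩ Pablo: 06:30–08:30, 08:45–09:30, 10:00–10:45.
Windows ≥ 45 min: 06:30–08:30, 08:45–09:30, 10:00–10:45.
Earliest such window starts at 06:30.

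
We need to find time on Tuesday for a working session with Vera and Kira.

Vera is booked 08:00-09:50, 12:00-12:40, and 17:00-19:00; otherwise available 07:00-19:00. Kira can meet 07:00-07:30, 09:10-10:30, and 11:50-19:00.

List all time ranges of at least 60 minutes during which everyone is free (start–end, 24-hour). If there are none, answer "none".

12:40–17:00

Vera free within 07:00–19:00: 07:00–08:00, 09:50–12:00, 12:40–17:00.
Vera ∩ Kira: 07:00–07:30, 09:50–10:30, 11:50–12:00, 12:40–17:00.
Windows ≥ 60 min: 12:40–17:00.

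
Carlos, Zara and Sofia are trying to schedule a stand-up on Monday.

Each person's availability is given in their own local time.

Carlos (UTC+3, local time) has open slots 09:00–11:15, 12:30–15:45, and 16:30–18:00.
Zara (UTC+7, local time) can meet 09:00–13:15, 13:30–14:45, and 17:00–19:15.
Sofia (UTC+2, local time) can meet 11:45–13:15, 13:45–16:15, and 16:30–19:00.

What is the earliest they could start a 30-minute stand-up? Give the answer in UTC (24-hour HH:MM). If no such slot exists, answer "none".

Carlos → UTC: 06:00–08:15, 09:30–12:45, 13:30–15:00.
Zara → UTC: 02:00–06:15, 06:30–07:45, 10:00–12:15.
Sofia → UTC: 09:45–11:15, 11:45–14:15, 14:30–17:00.
Carlos ∩ Zara: 06:00–06:15, 06:30–07:45, 10:00–12:15.
Carlos ∩ Zara ∩ Sofia: 10:00–11:15, 11:45–12:15.
Windows ≥ 30 min: 10:00–11:15, 11:45–12:15.
Earliest such window starts at 10:00.

10:00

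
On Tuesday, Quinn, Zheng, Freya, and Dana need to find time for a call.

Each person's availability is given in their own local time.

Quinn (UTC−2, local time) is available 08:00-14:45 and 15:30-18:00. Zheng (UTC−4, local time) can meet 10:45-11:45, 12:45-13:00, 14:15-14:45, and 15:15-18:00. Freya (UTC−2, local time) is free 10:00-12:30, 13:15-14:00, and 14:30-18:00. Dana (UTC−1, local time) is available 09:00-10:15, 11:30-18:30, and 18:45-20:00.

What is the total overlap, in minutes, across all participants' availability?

90 minutes

Quinn → UTC: 10:00–16:45, 17:30–20:00.
Zheng → UTC: 14:45–15:45, 16:45–17:00, 18:15–18:45, 19:15–22:00.
Freya → UTC: 12:00–14:30, 15:15–16:00, 16:30–20:00.
Dana → UTC: 10:00–11:15, 12:30–19:30, 19:45–21:00.
Quinn ∩ Zheng: 14:45–15:45, 18:15–18:45, 19:15–20:00.
Quinn ∩ Zheng ∩ Freya: 15:15–15:45, 18:15–18:45, 19:15–20:00.
Quinn ∩ Zheng ∩ Freya ∩ Dana: 15:15–15:45, 18:15–18:45, 19:15–19:30, 19:45–20:00.
Total common minutes: 30 + 30 + 15 + 15 = 90.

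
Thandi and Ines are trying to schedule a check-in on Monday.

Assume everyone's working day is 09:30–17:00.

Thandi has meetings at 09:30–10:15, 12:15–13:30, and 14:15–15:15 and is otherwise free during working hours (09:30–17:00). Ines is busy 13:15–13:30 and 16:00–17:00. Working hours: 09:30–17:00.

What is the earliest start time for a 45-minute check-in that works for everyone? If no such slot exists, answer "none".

10:15

Thandi free within 09:30–17:00: 10:15–12:15, 13:30–14:15, 15:15–17:00.
Ines free within 09:30–17:00: 09:30–13:15, 13:30–16:00.
Thandi ∩ Ines: 10:15–12:15, 13:30–14:15, 15:15–16:00.
Windows ≥ 45 min: 10:15–12:15, 13:30–14:15, 15:15–16:00.
Earliest such window starts at 10:15.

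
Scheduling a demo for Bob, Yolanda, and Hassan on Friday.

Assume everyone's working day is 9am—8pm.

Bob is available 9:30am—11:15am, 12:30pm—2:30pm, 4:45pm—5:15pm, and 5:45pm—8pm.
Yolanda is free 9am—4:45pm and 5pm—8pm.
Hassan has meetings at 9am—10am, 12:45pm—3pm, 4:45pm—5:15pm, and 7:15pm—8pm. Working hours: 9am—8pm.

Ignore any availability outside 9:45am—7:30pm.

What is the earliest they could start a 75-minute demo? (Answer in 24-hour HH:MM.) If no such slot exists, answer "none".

Hassan free within 09:00–20:00: 10:00–12:45, 15:00–16:45, 17:15–19:15.
Bob ∩ Yolanda: 09:30–11:15, 12:30–14:30, 17:00–17:15, 17:45–20:00.
Bob ∩ Yolanda ∩ Hassan: 10:00–11:15, 12:30–12:45, 17:45–19:15.
Restricted to 09:45–19:30: 10:00–11:15, 12:30–12:45, 17:45–19:15.
Windows ≥ 75 min: 10:00–11:15, 17:45–19:15.
Earliest such window starts at 10:00.

10:00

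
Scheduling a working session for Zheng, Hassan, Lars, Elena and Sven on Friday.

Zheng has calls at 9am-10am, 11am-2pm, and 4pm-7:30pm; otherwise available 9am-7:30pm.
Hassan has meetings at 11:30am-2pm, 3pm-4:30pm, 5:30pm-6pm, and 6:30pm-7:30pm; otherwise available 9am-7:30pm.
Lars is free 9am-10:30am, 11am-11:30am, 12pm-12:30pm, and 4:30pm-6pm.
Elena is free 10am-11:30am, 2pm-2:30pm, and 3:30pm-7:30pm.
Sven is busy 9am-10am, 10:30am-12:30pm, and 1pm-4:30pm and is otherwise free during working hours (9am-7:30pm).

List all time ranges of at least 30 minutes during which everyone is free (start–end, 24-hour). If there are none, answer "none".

Zheng free within 09:00–19:30: 10:00–11:00, 14:00–16:00.
Hassan free within 09:00–19:30: 09:00–11:30, 14:00–15:00, 16:30–17:30, 18:00–18:30.
Sven free within 09:00–19:30: 10:00–10:30, 12:30–13:00, 16:30–19:30.
Zheng ∩ Hassan: 10:00–11:00, 14:00–15:00.
Zheng ∩ Hassan ∩ Lars: 10:00–10:30.
Zheng ∩ Hassan ∩ Lars ∩ Elena: 10:00–10:30.
Zheng ∩ Hassan ∩ Lars ∩ Elena ∩ Sven: 10:00–10:30.
Windows ≥ 30 min: 10:00–10:30.

10:00–10:30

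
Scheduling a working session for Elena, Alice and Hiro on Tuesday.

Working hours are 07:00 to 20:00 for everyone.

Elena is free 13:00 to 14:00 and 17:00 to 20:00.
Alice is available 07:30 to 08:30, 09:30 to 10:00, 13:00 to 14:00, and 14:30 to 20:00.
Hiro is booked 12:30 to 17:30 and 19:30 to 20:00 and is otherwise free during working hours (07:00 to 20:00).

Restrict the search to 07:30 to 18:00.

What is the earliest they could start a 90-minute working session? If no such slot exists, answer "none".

Hiro free within 07:00–20:00: 07:00–12:30, 17:30–19:30.
Elena ∩ Alice: 13:00–14:00, 17:00–20:00.
Elena ∩ Alice ∩ Hiro: 17:30–19:30.
Restricted to 07:30–18:00: 17:30–18:00.
Windows ≥ 90 min: (none).

none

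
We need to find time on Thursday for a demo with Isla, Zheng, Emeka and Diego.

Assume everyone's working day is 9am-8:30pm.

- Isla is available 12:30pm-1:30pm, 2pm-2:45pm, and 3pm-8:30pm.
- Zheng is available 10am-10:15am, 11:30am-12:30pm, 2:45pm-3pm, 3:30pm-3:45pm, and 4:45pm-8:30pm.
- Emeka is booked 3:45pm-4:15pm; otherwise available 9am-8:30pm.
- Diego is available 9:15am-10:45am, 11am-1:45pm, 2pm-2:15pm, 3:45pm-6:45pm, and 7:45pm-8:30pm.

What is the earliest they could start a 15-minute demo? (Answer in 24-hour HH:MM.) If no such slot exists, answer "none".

Emeka free within 09:00–20:30: 09:00–15:45, 16:15–20:30.
Isla ∩ Zheng: 15:30–15:45, 16:45–20:30.
Isla ∩ Zheng ∩ Emeka: 15:30–15:45, 16:45–20:30.
Isla ∩ Zheng ∩ Emeka ∩ Diego: 16:45–18:45, 19:45–20:30.
Windows ≥ 15 min: 16:45–18:45, 19:45–20:30.
Earliest such window starts at 16:45.

16:45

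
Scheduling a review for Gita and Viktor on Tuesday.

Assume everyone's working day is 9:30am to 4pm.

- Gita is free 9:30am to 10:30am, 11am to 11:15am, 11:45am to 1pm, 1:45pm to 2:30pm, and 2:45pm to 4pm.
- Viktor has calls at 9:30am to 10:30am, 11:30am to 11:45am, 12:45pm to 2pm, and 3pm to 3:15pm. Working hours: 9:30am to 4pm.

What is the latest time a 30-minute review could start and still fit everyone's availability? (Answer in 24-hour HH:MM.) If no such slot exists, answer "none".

15:30

Viktor free within 09:30–16:00: 10:30–11:30, 11:45–12:45, 14:00–15:00, 15:15–16:00.
Gita ∩ Viktor: 11:00–11:15, 11:45–12:45, 14:00–14:30, 14:45–15:00, 15:15–16:00.
Windows ≥ 30 min: 11:45–12:45, 14:00–14:30, 15:15–16:00.
Latest start in the last window 15:15–16:00 is 16:00 − 30 min = 15:30.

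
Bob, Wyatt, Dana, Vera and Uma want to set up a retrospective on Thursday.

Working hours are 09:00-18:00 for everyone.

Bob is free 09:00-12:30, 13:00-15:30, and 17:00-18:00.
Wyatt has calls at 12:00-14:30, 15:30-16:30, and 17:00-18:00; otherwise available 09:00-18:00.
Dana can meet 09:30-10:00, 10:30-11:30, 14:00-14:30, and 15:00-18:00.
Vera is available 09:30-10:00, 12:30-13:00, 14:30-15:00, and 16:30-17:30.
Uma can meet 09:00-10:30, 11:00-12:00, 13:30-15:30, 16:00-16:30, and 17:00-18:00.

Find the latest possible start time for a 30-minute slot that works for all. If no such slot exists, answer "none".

09:30

Wyatt free within 09:00–18:00: 09:00–12:00, 14:30–15:30, 16:30–17:00.
Bob ∩ Wyatt: 09:00–12:00, 14:30–15:30.
Bob ∩ Wyatt ∩ Dana: 09:30–10:00, 10:30–11:30, 15:00–15:30.
Bob ∩ Wyatt ∩ Dana ∩ Vera: 09:30–10:00.
Bob ∩ Wyatt ∩ Dana ∩ Vera ∩ Uma: 09:30–10:00.
Windows ≥ 30 min: 09:30–10:00.
Latest start in the last window 09:30–10:00 is 10:00 − 30 min = 09:30.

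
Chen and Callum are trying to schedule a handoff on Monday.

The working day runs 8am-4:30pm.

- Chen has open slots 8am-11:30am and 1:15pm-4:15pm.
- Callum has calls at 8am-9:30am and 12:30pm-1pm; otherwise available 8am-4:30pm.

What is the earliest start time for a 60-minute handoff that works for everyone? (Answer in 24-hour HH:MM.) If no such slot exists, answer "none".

Callum free within 08:00–16:30: 09:30–12:30, 13:00–16:30.
Chen ∩ Callum: 09:30–11:30, 13:15–16:15.
Windows ≥ 60 min: 09:30–11:30, 13:15–16:15.
Earliest such window starts at 09:30.

09:30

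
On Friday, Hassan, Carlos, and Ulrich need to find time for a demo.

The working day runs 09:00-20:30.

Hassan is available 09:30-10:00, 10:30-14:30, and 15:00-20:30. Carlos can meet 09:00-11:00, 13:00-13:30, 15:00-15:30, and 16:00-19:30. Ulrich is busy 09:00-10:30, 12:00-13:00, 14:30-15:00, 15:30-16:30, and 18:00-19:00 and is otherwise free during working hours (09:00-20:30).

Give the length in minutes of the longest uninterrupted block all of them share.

90 minutes

Ulrich free within 09:00–20:30: 10:30–12:00, 13:00–14:30, 15:00–15:30, 16:30–18:00, 19:00–20:30.
Hassan ∩ Carlos: 09:30–10:00, 10:30–11:00, 13:00–13:30, 15:00–15:30, 16:00–19:30.
Hassan ∩ Carlos ∩ Ulrich: 10:30–11:00, 13:00–13:30, 15:00–15:30, 16:30–18:00, 19:00–19:30.
Common window lengths: 30, 30, 30, 90, 30 min; longest is 90.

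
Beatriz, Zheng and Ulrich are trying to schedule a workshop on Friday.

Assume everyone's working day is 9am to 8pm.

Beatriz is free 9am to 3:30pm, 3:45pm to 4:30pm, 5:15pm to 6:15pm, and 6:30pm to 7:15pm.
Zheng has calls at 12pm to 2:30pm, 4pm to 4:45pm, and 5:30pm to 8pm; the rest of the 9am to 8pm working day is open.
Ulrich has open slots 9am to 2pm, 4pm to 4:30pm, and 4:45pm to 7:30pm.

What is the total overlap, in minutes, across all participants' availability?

195 minutes

Zheng free within 09:00–20:00: 09:00–12:00, 14:30–16:00, 16:45–17:30.
Beatriz ∩ Zheng: 09:00–12:00, 14:30–15:30, 15:45–16:00, 17:15–17:30.
Beatriz ∩ Zheng ∩ Ulrich: 09:00–12:00, 17:15–17:30.
Total common minutes: 180 + 15 = 195.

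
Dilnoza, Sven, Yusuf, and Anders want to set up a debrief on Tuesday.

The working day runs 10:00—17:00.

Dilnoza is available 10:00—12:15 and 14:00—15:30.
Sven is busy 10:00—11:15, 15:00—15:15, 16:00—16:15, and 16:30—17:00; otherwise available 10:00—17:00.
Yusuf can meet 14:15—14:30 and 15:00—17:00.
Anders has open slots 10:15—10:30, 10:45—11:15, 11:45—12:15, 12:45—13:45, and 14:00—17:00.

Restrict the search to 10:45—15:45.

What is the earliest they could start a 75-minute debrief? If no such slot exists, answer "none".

none

Sven free within 10:00–17:00: 11:15–15:00, 15:15–16:00, 16:15–16:30.
Dilnoza ∩ Sven: 11:15–12:15, 14:00–15:00, 15:15–15:30.
Dilnoza ∩ Sven ∩ Yusuf: 14:15–14:30, 15:15–15:30.
Dilnoza ∩ Sven ∩ Yusuf ∩ Anders: 14:15–14:30, 15:15–15:30.
Restricted to 10:45–15:45: 14:15–14:30, 15:15–15:30.
Windows ≥ 75 min: (none).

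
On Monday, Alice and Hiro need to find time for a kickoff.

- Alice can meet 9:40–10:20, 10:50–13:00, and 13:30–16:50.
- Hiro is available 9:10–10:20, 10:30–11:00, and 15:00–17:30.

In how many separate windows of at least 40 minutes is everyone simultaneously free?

2

Alice ∩ Hiro: 09:40–10:20, 10:50–11:00, 15:00–16:50.
Windows ≥ 40 min: 09:40–10:20, 15:00–16:50.
That's 2 windows.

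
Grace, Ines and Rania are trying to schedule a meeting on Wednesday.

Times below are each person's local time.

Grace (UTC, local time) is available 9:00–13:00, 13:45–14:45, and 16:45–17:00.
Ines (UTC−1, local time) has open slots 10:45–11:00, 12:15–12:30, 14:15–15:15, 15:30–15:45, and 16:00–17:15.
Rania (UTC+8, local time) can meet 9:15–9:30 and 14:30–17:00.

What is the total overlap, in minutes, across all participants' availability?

0 minutes

Grace → UTC: 09:00–13:00, 13:45–14:45, 16:45–17:00.
Ines → UTC: 11:45–12:00, 13:15–13:30, 15:15–16:15, 16:30–16:45, 17:00–18:15.
Rania → UTC: 01:15–01:30, 06:30–09:00.
Grace ∩ Ines: 11:45–12:00.
Grace ∩ Ines ∩ Rania: (none).
Total common minutes: 0.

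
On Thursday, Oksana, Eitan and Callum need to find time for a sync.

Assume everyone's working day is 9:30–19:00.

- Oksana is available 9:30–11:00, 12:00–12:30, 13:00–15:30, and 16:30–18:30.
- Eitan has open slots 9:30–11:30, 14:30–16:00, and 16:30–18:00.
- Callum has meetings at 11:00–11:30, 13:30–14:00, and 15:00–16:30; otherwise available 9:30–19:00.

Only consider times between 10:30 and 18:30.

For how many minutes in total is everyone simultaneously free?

Callum free within 09:30–19:00: 09:30–11:00, 11:30–13:30, 14:00–15:00, 16:30–19:00.
Oksana ∩ Eitan: 09:30–11:00, 14:30–15:30, 16:30–18:00.
Oksana ∩ Eitan ∩ Callum: 09:30–11:00, 14:30–15:00, 16:30–18:00.
Restricted to 10:30–18:30: 10:30–11:00, 14:30–15:00, 16:30–18:00.
Total common minutes: 30 + 30 + 90 = 150.

150 minutes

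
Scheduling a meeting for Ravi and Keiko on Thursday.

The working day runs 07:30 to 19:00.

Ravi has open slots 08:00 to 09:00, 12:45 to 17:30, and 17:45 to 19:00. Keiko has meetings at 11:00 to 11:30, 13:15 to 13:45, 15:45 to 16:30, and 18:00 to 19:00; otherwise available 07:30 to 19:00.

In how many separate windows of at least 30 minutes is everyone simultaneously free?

Keiko free within 07:30–19:00: 07:30–11:00, 11:30–13:15, 13:45–15:45, 16:30–18:00.
Ravi ∩ Keiko: 08:00–09:00, 12:45–13:15, 13:45–15:45, 16:30–17:30, 17:45–18:00.
Windows ≥ 30 min: 08:00–09:00, 12:45–13:15, 13:45–15:45, 16:30–17:30.
That's 4 windows.

4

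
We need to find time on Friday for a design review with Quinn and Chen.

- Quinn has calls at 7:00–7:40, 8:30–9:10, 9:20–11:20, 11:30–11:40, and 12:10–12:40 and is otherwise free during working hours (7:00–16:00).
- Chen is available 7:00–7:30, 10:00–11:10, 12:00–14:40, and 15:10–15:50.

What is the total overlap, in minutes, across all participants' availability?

170 minutes

Quinn free within 07:00–16:00: 07:40–08:30, 09:10–09:20, 11:20–11:30, 11:40–12:10, 12:40–16:00.
Quinn ∩ Chen: 12:00–12:10, 12:40–14:40, 15:10–15:50.
Total common minutes: 10 + 120 + 40 = 170.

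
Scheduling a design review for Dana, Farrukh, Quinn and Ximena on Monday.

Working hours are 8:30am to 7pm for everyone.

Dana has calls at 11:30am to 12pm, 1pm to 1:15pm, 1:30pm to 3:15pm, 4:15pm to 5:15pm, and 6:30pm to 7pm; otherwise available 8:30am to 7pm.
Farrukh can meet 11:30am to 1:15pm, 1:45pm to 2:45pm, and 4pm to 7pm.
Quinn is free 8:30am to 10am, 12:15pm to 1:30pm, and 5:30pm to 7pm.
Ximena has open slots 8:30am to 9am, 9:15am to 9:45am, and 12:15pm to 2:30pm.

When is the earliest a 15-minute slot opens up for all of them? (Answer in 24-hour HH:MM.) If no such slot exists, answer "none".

Dana free within 08:30–19:00: 08:30–11:30, 12:00–13:00, 13:15–13:30, 15:15–16:15, 17:15–18:30.
Dana ∩ Farrukh: 12:00–13:00, 16:00–16:15, 17:15–18:30.
Dana ∩ Farrukh ∩ Quinn: 12:15–13:00, 17:30–18:30.
Dana ∩ Farrukh ∩ Quinn ∩ Ximena: 12:15–13:00.
Windows ≥ 15 min: 12:15–13:00.
Earliest such window starts at 12:15.

12:15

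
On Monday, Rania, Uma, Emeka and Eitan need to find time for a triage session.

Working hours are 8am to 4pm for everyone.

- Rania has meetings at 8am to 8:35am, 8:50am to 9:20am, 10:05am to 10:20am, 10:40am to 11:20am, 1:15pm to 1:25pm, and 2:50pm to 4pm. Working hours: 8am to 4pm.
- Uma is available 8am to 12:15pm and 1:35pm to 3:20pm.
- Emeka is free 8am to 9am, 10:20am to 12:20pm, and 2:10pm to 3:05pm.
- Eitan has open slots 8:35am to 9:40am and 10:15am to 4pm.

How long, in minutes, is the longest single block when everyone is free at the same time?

Rania free within 08:00–16:00: 08:35–08:50, 09:20–10:05, 10:20–10:40, 11:20–13:15, 13:25–14:50.
Rania ∩ Uma: 08:35–08:50, 09:20–10:05, 10:20–10:40, 11:20–12:15, 13:35–14:50.
Rania ∩ Uma ∩ Emeka: 08:35–08:50, 10:20–10:40, 11:20–12:15, 14:10–14:50.
Rania ∩ Uma ∩ Emeka ∩ Eitan: 08:35–08:50, 10:20–10:40, 11:20–12:15, 14:10–14:50.
Common window lengths: 15, 20, 55, 40 min; longest is 55.

55 minutes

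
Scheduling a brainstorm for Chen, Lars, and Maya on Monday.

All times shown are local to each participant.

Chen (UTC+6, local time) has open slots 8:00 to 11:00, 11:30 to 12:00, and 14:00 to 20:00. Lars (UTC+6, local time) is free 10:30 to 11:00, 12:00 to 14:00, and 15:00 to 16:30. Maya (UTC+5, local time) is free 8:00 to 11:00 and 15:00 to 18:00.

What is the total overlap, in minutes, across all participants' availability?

60 minutes

Chen → UTC: 02:00–05:00, 05:30–06:00, 08:00–14:00.
Lars → UTC: 04:30–05:00, 06:00–08:00, 09:00–10:30.
Maya → UTC: 03:00–06:00, 10:00–13:00.
Chen ∩ Lars: 04:30–05:00, 09:00–10:30.
Chen ∩ Lars ∩ Maya: 04:30–05:00, 10:00–10:30.
Total common minutes: 30 + 30 = 60.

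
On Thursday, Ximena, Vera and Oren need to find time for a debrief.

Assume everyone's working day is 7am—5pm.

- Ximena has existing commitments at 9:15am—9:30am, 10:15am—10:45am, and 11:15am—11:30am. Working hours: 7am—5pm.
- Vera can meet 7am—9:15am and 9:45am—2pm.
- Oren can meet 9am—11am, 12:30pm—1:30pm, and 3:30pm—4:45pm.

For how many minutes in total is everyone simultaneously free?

120 minutes

Ximena free within 07:00–17:00: 07:00–09:15, 09:30–10:15, 10:45–11:15, 11:30–17:00.
Ximena ∩ Vera: 07:00–09:15, 09:45–10:15, 10:45–11:15, 11:30–14:00.
Ximena ∩ Vera ∩ Oren: 09:00–09:15, 09:45–10:15, 10:45–11:00, 12:30–13:30.
Total common minutes: 15 + 30 + 15 + 60 = 120.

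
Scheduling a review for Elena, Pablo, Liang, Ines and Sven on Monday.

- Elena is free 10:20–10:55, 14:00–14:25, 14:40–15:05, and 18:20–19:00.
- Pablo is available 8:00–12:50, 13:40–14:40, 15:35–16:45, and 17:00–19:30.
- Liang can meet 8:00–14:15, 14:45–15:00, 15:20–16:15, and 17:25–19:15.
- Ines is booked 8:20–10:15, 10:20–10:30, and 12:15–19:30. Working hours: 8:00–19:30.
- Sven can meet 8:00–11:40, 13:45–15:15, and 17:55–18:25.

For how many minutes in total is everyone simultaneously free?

25 minutes

Ines free within 08:00–19:30: 08:00–08:20, 10:15–10:20, 10:30–12:15.
Elena ∩ Pablo: 10:20–10:55, 14:00–14:25, 18:20–19:00.
Elena ∩ Pablo ∩ Liang: 10:20–10:55, 14:00–14:15, 18:20–19:00.
Elena ∩ Pablo ∩ Liang ∩ Ines: 10:30–10:55.
Elena ∩ Pablo ∩ Liang ∩ Ines ∩ Sven: 10:30–10:55.
Total common minutes: 25.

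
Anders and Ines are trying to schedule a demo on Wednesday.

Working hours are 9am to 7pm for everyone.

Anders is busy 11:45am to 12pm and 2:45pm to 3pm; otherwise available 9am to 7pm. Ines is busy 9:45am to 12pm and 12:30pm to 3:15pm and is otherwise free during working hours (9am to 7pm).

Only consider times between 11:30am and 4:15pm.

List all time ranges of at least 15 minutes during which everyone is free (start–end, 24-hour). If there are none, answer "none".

Anders free within 09:00–19:00: 09:00–11:45, 12:00–14:45, 15:00–19:00.
Ines free within 09:00–19:00: 09:00–09:45, 12:00–12:30, 15:15–19:00.
Anders ∩ Ines: 09:00–09:45, 12:00–12:30, 15:15–19:00.
Restricted to 11:30–16:15: 12:00–12:30, 15:15–16:15.
Windows ≥ 15 min: 12:00–12:30, 15:15–16:15.

12:00–12:30, 15:15–16:15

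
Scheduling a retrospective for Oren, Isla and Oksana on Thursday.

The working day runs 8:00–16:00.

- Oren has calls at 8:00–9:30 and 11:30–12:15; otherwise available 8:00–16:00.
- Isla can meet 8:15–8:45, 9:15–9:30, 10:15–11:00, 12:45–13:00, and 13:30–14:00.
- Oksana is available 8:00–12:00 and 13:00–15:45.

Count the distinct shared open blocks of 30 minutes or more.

2

Oren free within 08:00–16:00: 09:30–11:30, 12:15–16:00.
Oren ∩ Isla: 10:15–11:00, 12:45–13:00, 13:30–14:00.
Oren ∩ Isla ∩ Oksana: 10:15–11:00, 13:30–14:00.
Windows ≥ 30 min: 10:15–11:00, 13:30–14:00.
That's 2 windows.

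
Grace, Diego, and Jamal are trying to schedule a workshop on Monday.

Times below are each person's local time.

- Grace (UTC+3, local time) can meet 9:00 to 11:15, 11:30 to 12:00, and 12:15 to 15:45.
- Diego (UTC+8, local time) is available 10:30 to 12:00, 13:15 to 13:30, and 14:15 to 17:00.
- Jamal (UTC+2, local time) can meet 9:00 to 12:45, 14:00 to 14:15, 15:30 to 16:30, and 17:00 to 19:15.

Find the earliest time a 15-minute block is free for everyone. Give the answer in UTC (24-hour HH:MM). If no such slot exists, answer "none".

Grace → UTC: 06:00–08:15, 08:30–09:00, 09:15–12:45.
Diego → UTC: 02:30–04:00, 05:15–05:30, 06:15–09:00.
Jamal → UTC: 07:00–10:45, 12:00–12:15, 13:30–14:30, 15:00–17:15.
Grace ∩ Diego: 06:15–08:15, 08:30–09:00.
Grace ∩ Diego ∩ Jamal: 07:00–08:15, 08:30–09:00.
Windows ≥ 15 min: 07:00–08:15, 08:30–09:00.
Earliest such window starts at 07:00.

07:00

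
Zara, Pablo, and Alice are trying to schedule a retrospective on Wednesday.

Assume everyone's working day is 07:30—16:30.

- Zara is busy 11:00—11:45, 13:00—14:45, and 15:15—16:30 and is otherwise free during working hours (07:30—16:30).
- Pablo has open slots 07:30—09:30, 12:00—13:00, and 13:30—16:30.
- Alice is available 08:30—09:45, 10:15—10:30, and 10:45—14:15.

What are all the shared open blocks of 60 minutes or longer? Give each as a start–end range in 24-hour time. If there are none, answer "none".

08:30–09:30, 12:00–13:00

Zara free within 07:30–16:30: 07:30–11:00, 11:45–13:00, 14:45–15:15.
Zara ∩ Pablo: 07:30–09:30, 12:00–13:00, 14:45–15:15.
Zara ∩ Pablo ∩ Alice: 08:30–09:30, 12:00–13:00.
Windows ≥ 60 min: 08:30–09:30, 12:00–13:00.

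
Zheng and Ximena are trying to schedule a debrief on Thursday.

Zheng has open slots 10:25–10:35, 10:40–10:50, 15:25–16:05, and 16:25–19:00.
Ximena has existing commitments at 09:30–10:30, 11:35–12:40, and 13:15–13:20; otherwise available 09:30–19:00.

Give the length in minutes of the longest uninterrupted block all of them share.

Ximena free within 09:30–19:00: 10:30–11:35, 12:40–13:15, 13:20–19:00.
Zheng ∩ Ximena: 10:30–10:35, 10:40–10:50, 15:25–16:05, 16:25–19:00.
Common window lengths: 5, 10, 40, 155 min; longest is 155.

155 minutes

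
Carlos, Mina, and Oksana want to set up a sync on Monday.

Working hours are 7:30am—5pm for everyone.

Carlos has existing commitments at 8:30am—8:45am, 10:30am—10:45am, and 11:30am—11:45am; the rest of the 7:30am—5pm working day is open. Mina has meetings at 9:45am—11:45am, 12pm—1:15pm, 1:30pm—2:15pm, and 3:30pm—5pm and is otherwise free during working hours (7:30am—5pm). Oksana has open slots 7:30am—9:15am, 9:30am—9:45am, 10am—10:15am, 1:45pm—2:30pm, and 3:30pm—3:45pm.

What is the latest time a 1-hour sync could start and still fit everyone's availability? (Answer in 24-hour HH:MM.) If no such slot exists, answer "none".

07:30

Carlos free within 07:30–17:00: 07:30–08:30, 08:45–10:30, 10:45–11:30, 11:45–17:00.
Mina free within 07:30–17:00: 07:30–09:45, 11:45–12:00, 13:15–13:30, 14:15–15:30.
Carlos ∩ Mina: 07:30–08:30, 08:45–09:45, 11:45–12:00, 13:15–13:30, 14:15–15:30.
Carlos ∩ Mina ∩ Oksana: 07:30–08:30, 08:45–09:15, 09:30–09:45, 14:15–14:30.
Windows ≥ 60 min: 07:30–08:30.
Latest start in the last window 07:30–08:30 is 08:30 − 60 min = 07:30.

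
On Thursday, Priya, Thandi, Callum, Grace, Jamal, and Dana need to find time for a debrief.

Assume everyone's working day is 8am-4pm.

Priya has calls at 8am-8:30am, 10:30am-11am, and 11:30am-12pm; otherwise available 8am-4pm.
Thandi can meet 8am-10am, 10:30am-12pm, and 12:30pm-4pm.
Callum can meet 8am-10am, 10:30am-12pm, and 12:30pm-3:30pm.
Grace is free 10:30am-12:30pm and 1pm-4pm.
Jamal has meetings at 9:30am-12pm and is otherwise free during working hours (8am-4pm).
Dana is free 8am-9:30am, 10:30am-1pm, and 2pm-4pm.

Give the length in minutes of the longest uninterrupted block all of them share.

90 minutes

Priya free within 08:00–16:00: 08:30–10:30, 11:00–11:30, 12:00–16:00.
Jamal free within 08:00–16:00: 08:00–09:30, 12:00–16:00.
Priya ∩ Thandi: 08:30–10:00, 11:00–11:30, 12:30–16:00.
Priya ∩ Thandi ∩ Callum: 08:30–10:00, 11:00–11:30, 12:30–15:30.
Priya ∩ Thandi ∩ Callum ∩ Grace: 11:00–11:30, 13:00–15:30.
Priya ∩ Thandi ∩ Callum ∩ Grace ∩ Jamal: 13:00–15:30.
Priya ∩ Thandi ∩ Callum ∩ Grace ∩ Jamal ∩ Dana: 14:00–15:30.
Single common window of 90 minutes.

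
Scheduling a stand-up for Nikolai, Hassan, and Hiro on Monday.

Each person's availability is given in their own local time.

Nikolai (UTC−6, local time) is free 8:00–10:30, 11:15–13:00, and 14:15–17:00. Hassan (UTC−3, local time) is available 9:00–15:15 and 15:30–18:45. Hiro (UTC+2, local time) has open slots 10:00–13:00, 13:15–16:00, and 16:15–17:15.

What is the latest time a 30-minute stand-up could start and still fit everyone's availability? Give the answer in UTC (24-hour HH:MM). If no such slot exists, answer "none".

Nikolai → UTC: 14:00–16:30, 17:15–19:00, 20:15–23:00.
Hassan → UTC: 12:00–18:15, 18:30–21:45.
Hiro → UTC: 08:00–11:00, 11:15–14:00, 14:15–15:15.
Nikolai ∩ Hassan: 14:00–16:30, 17:15–18:15, 18:30–19:00, 20:15–21:45.
Nikolai ∩ Hassan ∩ Hiro: 14:15–15:15.
Windows ≥ 30 min: 14:15–15:15.
Latest start in the last window 14:15–15:15 is 15:15 − 30 min = 14:45.

14:45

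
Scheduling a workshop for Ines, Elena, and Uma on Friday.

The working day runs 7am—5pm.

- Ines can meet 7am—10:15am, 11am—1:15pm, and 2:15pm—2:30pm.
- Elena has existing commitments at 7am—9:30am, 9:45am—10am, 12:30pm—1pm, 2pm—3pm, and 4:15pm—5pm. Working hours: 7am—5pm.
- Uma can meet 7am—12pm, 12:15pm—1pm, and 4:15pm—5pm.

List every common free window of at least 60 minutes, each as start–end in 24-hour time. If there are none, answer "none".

11:00–12:00

Elena free within 07:00–17:00: 09:30–09:45, 10:00–12:30, 13:00–14:00, 15:00–16:15.
Ines ∩ Elena: 09:30–09:45, 10:00–10:15, 11:00–12:30, 13:00–13:15.
Ines ∩ Elena ∩ Uma: 09:30–09:45, 10:00–10:15, 11:00–12:00, 12:15–12:30.
Windows ≥ 60 min: 11:00–12:00.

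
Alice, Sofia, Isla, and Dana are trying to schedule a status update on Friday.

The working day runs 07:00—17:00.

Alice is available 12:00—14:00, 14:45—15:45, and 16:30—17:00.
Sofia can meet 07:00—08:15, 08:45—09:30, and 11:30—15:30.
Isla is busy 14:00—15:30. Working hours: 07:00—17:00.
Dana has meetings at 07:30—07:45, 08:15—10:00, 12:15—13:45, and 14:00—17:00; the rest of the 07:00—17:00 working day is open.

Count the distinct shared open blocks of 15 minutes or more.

Isla free within 07:00–17:00: 07:00–14:00, 15:30–17:00.
Dana free within 07:00–17:00: 07:00–07:30, 07:45–08:15, 10:00–12:15, 13:45–14:00.
Alice ∩ Sofia: 12:00–14:00, 14:45–15:30.
Alice ∩ Sofia ∩ Isla: 12:00–14:00.
Alice ∩ Sofia ∩ Isla ∩ Dana: 12:00–12:15, 13:45–14:00.
Windows ≥ 15 min: 12:00–12:15, 13:45–14:00.
That's 2 windows.

2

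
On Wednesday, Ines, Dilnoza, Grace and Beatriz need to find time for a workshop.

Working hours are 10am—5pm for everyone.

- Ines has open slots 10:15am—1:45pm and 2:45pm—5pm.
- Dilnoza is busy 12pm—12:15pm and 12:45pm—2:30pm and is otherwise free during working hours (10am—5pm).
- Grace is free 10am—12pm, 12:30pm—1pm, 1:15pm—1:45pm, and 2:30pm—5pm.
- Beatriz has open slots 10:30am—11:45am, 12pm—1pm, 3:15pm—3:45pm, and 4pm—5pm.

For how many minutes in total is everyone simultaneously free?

Dilnoza free within 10:00–17:00: 10:00–12:00, 12:15–12:45, 14:30–17:00.
Ines ∩ Dilnoza: 10:15–12:00, 12:15–12:45, 14:45–17:00.
Ines ∩ Dilnoza ∩ Grace: 10:15–12:00, 12:30–12:45, 14:45–17:00.
Ines ∩ Dilnoza ∩ Grace ∩ Beatriz: 10:30–11:45, 12:30–12:45, 15:15–15:45, 16:00–17:00.
Total common minutes: 75 + 15 + 30 + 60 = 180.

180 minutes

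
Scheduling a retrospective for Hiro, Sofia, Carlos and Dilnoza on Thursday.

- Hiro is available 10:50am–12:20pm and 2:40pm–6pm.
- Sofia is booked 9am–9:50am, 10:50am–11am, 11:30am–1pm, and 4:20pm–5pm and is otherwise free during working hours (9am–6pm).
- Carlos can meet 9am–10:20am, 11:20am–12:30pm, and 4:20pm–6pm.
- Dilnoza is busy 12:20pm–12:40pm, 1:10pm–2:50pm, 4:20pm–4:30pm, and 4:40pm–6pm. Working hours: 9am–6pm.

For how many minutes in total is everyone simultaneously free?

Sofia free within 09:00–18:00: 09:50–10:50, 11:00–11:30, 13:00–16:20, 17:00–18:00.
Dilnoza free within 09:00–18:00: 09:00–12:20, 12:40–13:10, 14:50–16:20, 16:30–16:40.
Hiro ∩ Sofia: 11:00–11:30, 14:40–16:20, 17:00–18:00.
Hiro ∩ Sofia ∩ Carlos: 11:20–11:30, 17:00–18:00.
Hiro ∩ Sofia ∩ Carlos ∩ Dilnoza: 11:20–11:30.
Total common minutes: 10.

10 minutes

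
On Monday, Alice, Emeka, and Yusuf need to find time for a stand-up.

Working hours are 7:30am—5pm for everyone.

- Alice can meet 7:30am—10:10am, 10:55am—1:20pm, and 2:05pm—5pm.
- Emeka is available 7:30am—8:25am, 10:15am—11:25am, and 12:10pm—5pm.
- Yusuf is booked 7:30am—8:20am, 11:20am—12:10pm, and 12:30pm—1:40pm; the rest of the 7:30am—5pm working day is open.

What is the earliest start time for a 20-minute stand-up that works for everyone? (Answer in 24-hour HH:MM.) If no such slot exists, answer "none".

10:55

Yusuf free within 07:30–17:00: 08:20–11:20, 12:10–12:30, 13:40–17:00.
Alice ∩ Emeka: 07:30–08:25, 10:55–11:25, 12:10–13:20, 14:05–17:00.
Alice ∩ Emeka ∩ Yusuf: 08:20–08:25, 10:55–11:20, 12:10–12:30, 14:05–17:00.
Windows ≥ 20 min: 10:55–11:20, 12:10–12:30, 14:05–17:00.
Earliest such window starts at 10:55.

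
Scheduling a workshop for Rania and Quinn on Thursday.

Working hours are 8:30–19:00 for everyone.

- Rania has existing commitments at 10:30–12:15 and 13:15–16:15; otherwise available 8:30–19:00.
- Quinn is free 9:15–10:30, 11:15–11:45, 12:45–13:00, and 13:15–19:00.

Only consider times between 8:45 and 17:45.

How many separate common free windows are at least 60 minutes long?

Rania free within 08:30–19:00: 08:30–10:30, 12:15–13:15, 16:15–19:00.
Rania ∩ Quinn: 09:15–10:30, 12:45–13:00, 16:15–19:00.
Restricted to 08:45–17:45: 09:15–10:30, 12:45–13:00, 16:15–17:45.
Windows ≥ 60 min: 09:15–10:30, 16:15–17:45.
That's 2 windows.

2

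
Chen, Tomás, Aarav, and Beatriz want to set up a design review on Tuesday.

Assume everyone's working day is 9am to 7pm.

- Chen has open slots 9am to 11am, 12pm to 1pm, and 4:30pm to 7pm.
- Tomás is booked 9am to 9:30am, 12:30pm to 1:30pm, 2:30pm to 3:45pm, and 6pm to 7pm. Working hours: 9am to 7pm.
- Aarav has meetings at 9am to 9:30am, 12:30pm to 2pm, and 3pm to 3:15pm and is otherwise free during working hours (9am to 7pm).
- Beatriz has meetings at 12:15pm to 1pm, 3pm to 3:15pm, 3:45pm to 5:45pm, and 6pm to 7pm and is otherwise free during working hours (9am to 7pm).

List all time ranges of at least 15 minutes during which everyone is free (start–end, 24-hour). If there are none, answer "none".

09:30–11:00, 12:00–12:15, 17:45–18:00

Tomás free within 09:00–19:00: 09:30–12:30, 13:30–14:30, 15:45–18:00.
Aarav free within 09:00–19:00: 09:30–12:30, 14:00–15:00, 15:15–19:00.
Beatriz free within 09:00–19:00: 09:00–12:15, 13:00–15:00, 15:15–15:45, 17:45–18:00.
Chen ∩ Tomás: 09:30–11:00, 12:00–12:30, 16:30–18:00.
Chen ∩ Tomás ∩ Aarav: 09:30–11:00, 12:00–12:30, 16:30–18:00.
Chen ∩ Tomás ∩ Aarav ∩ Beatriz: 09:30–11:00, 12:00–12:15, 17:45–18:00.
Windows ≥ 15 min: 09:30–11:00, 12:00–12:15, 17:45–18:00.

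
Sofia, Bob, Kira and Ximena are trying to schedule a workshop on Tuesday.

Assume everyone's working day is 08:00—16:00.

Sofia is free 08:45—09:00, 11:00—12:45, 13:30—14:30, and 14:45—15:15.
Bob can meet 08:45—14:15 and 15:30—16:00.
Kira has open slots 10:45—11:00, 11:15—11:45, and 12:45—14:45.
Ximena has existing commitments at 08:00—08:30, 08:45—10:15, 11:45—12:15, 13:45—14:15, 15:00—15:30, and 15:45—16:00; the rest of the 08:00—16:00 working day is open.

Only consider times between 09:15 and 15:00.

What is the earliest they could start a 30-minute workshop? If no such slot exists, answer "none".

11:15

Ximena free within 08:00–16:00: 08:30–08:45, 10:15–11:45, 12:15–13:45, 14:15–15:00, 15:30–15:45.
Sofia ∩ Bob: 08:45–09:00, 11:00–12:45, 13:30–14:15.
Sofia ∩ Bob ∩ Kira: 11:15–11:45, 13:30–14:15.
Sofia ∩ Bob ∩ Kira ∩ Ximena: 11:15–11:45, 13:30–13:45.
Restricted to 09:15–15:00: 11:15–11:45, 13:30–13:45.
Windows ≥ 30 min: 11:15–11:45.
Earliest such window starts at 11:15.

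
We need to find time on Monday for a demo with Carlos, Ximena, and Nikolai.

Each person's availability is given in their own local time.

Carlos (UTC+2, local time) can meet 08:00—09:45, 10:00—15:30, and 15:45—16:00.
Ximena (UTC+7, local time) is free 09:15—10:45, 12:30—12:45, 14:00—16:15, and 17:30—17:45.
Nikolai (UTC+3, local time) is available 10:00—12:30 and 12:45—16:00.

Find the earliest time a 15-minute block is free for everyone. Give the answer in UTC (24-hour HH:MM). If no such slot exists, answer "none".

Carlos → UTC: 06:00–07:45, 08:00–13:30, 13:45–14:00.
Ximena → UTC: 02:15–03:45, 05:30–05:45, 07:00–09:15, 10:30–10:45.
Nikolai → UTC: 07:00–09:30, 09:45–13:00.
Carlos ∩ Ximena: 07:00–07:45, 08:00–09:15, 10:30–10:45.
Carlos ∩ Ximena ∩ Nikolai: 07:00–07:45, 08:00–09:15, 10:30–10:45.
Windows ≥ 15 min: 07:00–07:45, 08:00–09:15, 10:30–10:45.
Earliest such window starts at 07:00.

07:00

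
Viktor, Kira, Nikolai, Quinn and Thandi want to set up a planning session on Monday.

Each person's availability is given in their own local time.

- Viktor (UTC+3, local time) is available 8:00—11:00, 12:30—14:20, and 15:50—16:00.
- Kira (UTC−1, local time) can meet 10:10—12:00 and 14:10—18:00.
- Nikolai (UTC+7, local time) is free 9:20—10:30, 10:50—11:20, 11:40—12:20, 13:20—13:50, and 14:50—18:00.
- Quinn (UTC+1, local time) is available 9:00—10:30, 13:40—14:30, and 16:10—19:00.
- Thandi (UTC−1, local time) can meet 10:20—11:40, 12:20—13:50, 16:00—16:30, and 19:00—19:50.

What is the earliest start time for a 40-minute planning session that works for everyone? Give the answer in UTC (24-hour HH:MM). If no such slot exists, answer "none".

none

Viktor → UTC: 05:00–08:00, 09:30–11:20, 12:50–13:00.
Kira → UTC: 11:10–13:00, 15:10–19:00.
Nikolai → UTC: 02:20–03:30, 03:50–04:20, 04:40–05:20, 06:20–06:50, 07:50–11:00.
Quinn → UTC: 08:00–09:30, 12:40–13:30, 15:10–18:00.
Thandi → UTC: 11:20–12:40, 13:20–14:50, 17:00–17:30, 20:00–20:50.
Viktor ∩ Kira: 11:10–11:20, 12:50–13:00.
Viktor ∩ Kira ∩ Nikolai: (none).
Viktor ∩ Kira ∩ Nikolai ∩ Quinn: (none).
Viktor ∩ Kira ∩ Nikolai ∩ Quinn ∩ Thandi: (none).
Windows ≥ 40 min: (none).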